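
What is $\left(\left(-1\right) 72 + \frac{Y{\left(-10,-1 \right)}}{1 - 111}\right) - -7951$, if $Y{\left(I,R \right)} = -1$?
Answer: $\frac{866691}{110} \approx 7879.0$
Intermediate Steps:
$\left(\left(-1\right) 72 + \frac{Y{\left(-10,-1 \right)}}{1 - 111}\right) - -7951 = \left(\left(-1\right) 72 + \frac{1}{1 - 111} \left(-1\right)\right) - -7951 = \left(-72 + \frac{1}{-110} \left(-1\right)\right) + 7951 = \left(-72 - - \frac{1}{110}\right) + 7951 = \left(-72 + \frac{1}{110}\right) + 7951 = - \frac{7919}{110} + 7951 = \frac{866691}{110}$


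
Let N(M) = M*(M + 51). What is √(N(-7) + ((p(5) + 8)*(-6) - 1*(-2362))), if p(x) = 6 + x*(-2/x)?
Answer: √1982 ≈ 44.520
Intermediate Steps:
N(M) = M*(51 + M)
p(x) = 4 (p(x) = 6 - 2 = 4)
√(N(-7) + ((p(5) + 8)*(-6) - 1*(-2362))) = √(-7*(51 - 7) + ((4 + 8)*(-6) - 1*(-2362))) = √(-7*44 + (12*(-6) + 2362)) = √(-308 + (-72 + 2362)) = √(-308 + 2290) = √1982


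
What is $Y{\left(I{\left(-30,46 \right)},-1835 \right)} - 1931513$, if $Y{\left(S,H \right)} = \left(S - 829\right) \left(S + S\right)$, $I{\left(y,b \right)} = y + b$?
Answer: $-1957529$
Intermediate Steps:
$I{\left(y,b \right)} = b + y$
$Y{\left(S,H \right)} = 2 S \left(-829 + S\right)$ ($Y{\left(S,H \right)} = \left(-829 + S\right) 2 S = 2 S \left(-829 + S\right)$)
$Y{\left(I{\left(-30,46 \right)},-1835 \right)} - 1931513 = 2 \left(46 - 30\right) \left(-829 + \left(46 - 30\right)\right) - 1931513 = 2 \cdot 16 \left(-829 + 16\right) - 1931513 = 2 \cdot 16 \left(-813\right) - 1931513 = -26016 - 1931513 = -1957529$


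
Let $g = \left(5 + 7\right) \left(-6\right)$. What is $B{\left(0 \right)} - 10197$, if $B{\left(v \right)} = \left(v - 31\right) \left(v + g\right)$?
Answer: $-7965$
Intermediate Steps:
$g = -72$ ($g = 12 \left(-6\right) = -72$)
$B{\left(v \right)} = \left(-72 + v\right) \left(-31 + v\right)$ ($B{\left(v \right)} = \left(v - 31\right) \left(v - 72\right) = \left(-31 + v\right) \left(-72 + v\right) = \left(-72 + v\right) \left(-31 + v\right)$)
$B{\left(0 \right)} - 10197 = \left(2232 + 0^{2} - 0\right) - 10197 = \left(2232 + 0 + 0\right) - 10197 = 2232 - 10197 = -7965$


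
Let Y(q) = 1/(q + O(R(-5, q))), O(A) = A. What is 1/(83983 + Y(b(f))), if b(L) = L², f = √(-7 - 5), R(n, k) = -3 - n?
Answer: 10/839829 ≈ 1.1907e-5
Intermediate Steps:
f = 2*I*√3 (f = √(-12) = 2*I*√3 ≈ 3.4641*I)
Y(q) = 1/(2 + q) (Y(q) = 1/(q + (-3 - 1*(-5))) = 1/(q + (-3 + 5)) = 1/(q + 2) = 1/(2 + q))
1/(83983 + Y(b(f))) = 1/(83983 + 1/(2 + (2*I*√3)²)) = 1/(83983 + 1/(2 - 12)) = 1/(83983 + 1/(-10)) = 1/(83983 - ⅒) = 1/(839829/10) = 10/839829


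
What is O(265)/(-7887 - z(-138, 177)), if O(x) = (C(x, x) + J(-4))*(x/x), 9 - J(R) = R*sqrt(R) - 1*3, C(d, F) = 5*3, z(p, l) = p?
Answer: -1/287 - 8*I/7749 ≈ -0.0034843 - 0.0010324*I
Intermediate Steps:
C(d, F) = 15
J(R) = 12 - R**(3/2) (J(R) = 9 - (R*sqrt(R) - 1*3) = 9 - (R**(3/2) - 3) = 9 - (-3 + R**(3/2)) = 9 + (3 - R**(3/2)) = 12 - R**(3/2))
O(x) = 27 + 8*I (O(x) = (15 + (12 - (-4)**(3/2)))*(x/x) = (15 + (12 - (-8)*I))*1 = (15 + (12 + 8*I))*1 = (27 + 8*I)*1 = 27 + 8*I)
O(265)/(-7887 - z(-138, 177)) = (27 + 8*I)/(-7887 - 1*(-138)) = (27 + 8*I)/(-7887 + 138) = (27 + 8*I)/(-7749) = (27 + 8*I)*(-1/7749) = -1/287 - 8*I/7749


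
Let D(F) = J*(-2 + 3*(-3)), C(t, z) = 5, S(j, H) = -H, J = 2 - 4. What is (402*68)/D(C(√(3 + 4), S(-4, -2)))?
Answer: 13668/11 ≈ 1242.5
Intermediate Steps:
J = -2
D(F) = 22 (D(F) = -2*(-2 + 3*(-3)) = -2*(-2 - 9) = -2*(-11) = 22)
(402*68)/D(C(√(3 + 4), S(-4, -2))) = (402*68)/22 = 27336*(1/22) = 13668/11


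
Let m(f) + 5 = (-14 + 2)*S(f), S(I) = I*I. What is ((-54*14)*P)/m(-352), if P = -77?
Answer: -58212/1486853 ≈ -0.039151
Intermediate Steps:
S(I) = I**2
m(f) = -5 - 12*f**2 (m(f) = -5 + (-14 + 2)*f**2 = -5 - 12*f**2)
((-54*14)*P)/m(-352) = (-54*14*(-77))/(-5 - 12*(-352)**2) = (-756*(-77))/(-5 - 12*123904) = 58212/(-5 - 1486848) = 58212/(-1486853) = 58212*(-1/1486853) = -58212/1486853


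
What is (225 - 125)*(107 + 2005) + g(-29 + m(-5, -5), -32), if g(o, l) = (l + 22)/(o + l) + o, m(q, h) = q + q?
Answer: 14992441/71 ≈ 2.1116e+5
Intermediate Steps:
m(q, h) = 2*q
g(o, l) = o + (22 + l)/(l + o) (g(o, l) = (22 + l)/(l + o) + o = o + (22 + l)/(l + o))
(225 - 125)*(107 + 2005) + g(-29 + m(-5, -5), -32) = (225 - 125)*(107 + 2005) + (22 - 32 + (-29 + 2*(-5))**2 - 32*(-29 + 2*(-5)))/(-32 + (-29 + 2*(-5))) = 100*2112 + (22 - 32 + (-29 - 10)**2 - 32*(-29 - 10))/(-32 + (-29 - 10)) = 211200 + (22 - 32 + (-39)**2 - 32*(-39))/(-32 - 39) = 211200 + (22 - 32 + 1521 + 1248)/(-71) = 211200 - 1/71*2759 = 211200 - 2759/71 = 14992441/71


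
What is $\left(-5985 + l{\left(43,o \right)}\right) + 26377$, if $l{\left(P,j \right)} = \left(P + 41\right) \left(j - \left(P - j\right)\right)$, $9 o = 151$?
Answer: $\frac{58796}{3} \approx 19599.0$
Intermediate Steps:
$o = \frac{151}{9}$ ($o = \frac{1}{9} \cdot 151 = \frac{151}{9} \approx 16.778$)
$l{\left(P,j \right)} = \left(41 + P\right) \left(- P + 2 j\right)$
$\left(-5985 + l{\left(43,o \right)}\right) + 26377 = \left(-5985 + \left(- 43^{2} - 1763 + 82 \cdot \frac{151}{9} + 2 \cdot 43 \cdot \frac{151}{9}\right)\right) + 26377 = \left(-5985 + \left(\left(-1\right) 1849 - 1763 + \frac{12382}{9} + \frac{12986}{9}\right)\right) + 26377 = \left(-5985 + \left(-1849 - 1763 + \frac{12382}{9} + \frac{12986}{9}\right)\right) + 26377 = \left(-5985 - \frac{2380}{3}\right) + 26377 = - \frac{20335}{3} + 26377 = \frac{58796}{3}$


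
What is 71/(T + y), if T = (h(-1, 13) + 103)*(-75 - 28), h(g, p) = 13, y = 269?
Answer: -71/11679 ≈ -0.0060793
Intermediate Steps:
T = -11948 (T = (13 + 103)*(-75 - 28) = 116*(-103) = -11948)
71/(T + y) = 71/(-11948 + 269) = 71/(-11679) = 71*(-1/11679) = -71/11679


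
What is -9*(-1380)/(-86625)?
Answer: -276/1925 ≈ -0.14338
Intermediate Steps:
-9*(-1380)/(-86625) = 12420*(-1/86625) = -276/1925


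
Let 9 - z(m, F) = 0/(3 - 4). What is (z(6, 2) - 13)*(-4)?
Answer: 16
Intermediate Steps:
z(m, F) = 9 (z(m, F) = 9 - 0/(3 - 4) = 9 - 0/(-1) = 9 - 0*(-1) = 9 - 1*0 = 9 + 0 = 9)
(z(6, 2) - 13)*(-4) = (9 - 13)*(-4) = -4*(-4) = 16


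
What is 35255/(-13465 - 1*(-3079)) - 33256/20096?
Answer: -65867581/13044816 ≈ -5.0493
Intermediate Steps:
35255/(-13465 - 1*(-3079)) - 33256/20096 = 35255/(-13465 + 3079) - 33256*1/20096 = 35255/(-10386) - 4157/2512 = 35255*(-1/10386) - 4157/2512 = -35255/10386 - 4157/2512 = -65867581/13044816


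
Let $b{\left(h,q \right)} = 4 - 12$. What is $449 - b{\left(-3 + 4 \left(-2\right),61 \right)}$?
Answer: $457$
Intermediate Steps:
$b{\left(h,q \right)} = -8$ ($b{\left(h,q \right)} = 4 - 12 = -8$)
$449 - b{\left(-3 + 4 \left(-2\right),61 \right)} = 449 - -8 = 449 + 8 = 457$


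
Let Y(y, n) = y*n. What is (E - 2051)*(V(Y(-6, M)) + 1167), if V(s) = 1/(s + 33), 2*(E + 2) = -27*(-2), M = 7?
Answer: -21277052/9 ≈ -2.3641e+6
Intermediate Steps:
Y(y, n) = n*y
E = 25 (E = -2 + (-27*(-2))/2 = -2 + (1/2)*54 = -2 + 27 = 25)
V(s) = 1/(33 + s)
(E - 2051)*(V(Y(-6, M)) + 1167) = (25 - 2051)*(1/(33 + 7*(-6)) + 1167) = -2026*(1/(33 - 42) + 1167) = -2026*(1/(-9) + 1167) = -2026*(-1/9 + 1167) = -2026*10502/9 = -21277052/9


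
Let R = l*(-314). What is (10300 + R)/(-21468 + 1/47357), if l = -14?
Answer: -695958472/1016660075 ≈ -0.68455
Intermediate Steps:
R = 4396 (R = -14*(-314) = 4396)
(10300 + R)/(-21468 + 1/47357) = (10300 + 4396)/(-21468 + 1/47357) = 14696/(-21468 + 1/47357) = 14696/(-1016660075/47357) = 14696*(-47357/1016660075) = -695958472/1016660075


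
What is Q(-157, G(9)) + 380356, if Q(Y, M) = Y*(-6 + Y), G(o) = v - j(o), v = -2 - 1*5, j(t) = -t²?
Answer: 405947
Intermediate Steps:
v = -7 (v = -2 - 5 = -7)
G(o) = -7 + o² (G(o) = -7 - (-1)*o² = -7 + o²)
Q(-157, G(9)) + 380356 = -157*(-6 - 157) + 380356 = -157*(-163) + 380356 = 25591 + 380356 = 405947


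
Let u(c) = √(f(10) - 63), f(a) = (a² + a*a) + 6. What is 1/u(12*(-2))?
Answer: √143/143 ≈ 0.083624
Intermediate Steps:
f(a) = 6 + 2*a² (f(a) = (a² + a²) + 6 = 2*a² + 6 = 6 + 2*a²)
u(c) = √143 (u(c) = √((6 + 2*10²) - 63) = √((6 + 2*100) - 63) = √((6 + 200) - 63) = √(206 - 63) = √143)
1/u(12*(-2)) = 1/(√143) = √143/143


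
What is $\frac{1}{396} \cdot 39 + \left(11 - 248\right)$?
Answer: $- \frac{31271}{132} \approx -236.9$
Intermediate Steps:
$\frac{1}{396} \cdot 39 + \left(11 - 248\right) = \frac{13}{132} - 237 = - \frac{31271}{132}$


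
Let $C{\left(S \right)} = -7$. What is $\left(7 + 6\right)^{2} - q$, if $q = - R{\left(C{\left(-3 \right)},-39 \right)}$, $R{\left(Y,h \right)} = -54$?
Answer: $115$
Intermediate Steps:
$q = 54$ ($q = \left(-1\right) \left(-54\right) = 54$)
$\left(7 + 6\right)^{2} - q = \left(7 + 6\right)^{2} - 54 = 13^{2} - 54 = 169 - 54 = 115$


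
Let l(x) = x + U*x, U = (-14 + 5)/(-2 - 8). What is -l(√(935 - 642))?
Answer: -19*√293/10 ≈ -32.523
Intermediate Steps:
U = 9/10 (U = -9/(-10) = -9*(-⅒) = 9/10 ≈ 0.90000)
l(x) = 19*x/10 (l(x) = x + 9*x/10 = 19*x/10)
-l(√(935 - 642)) = -19*√(935 - 642)/10 = -19*√293/10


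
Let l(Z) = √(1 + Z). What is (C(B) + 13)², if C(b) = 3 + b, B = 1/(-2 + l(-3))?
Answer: (449*I + 992*√2)/(2*(I + 2*√2)) ≈ 245.39 - 7.3853*I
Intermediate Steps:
B = 1/(-2 + I*√2) (B = 1/(-2 + √(1 - 3)) = 1/(-2 + √(-2)) = 1/(-2 + I*√2) ≈ -0.33333 - 0.2357*I)
(C(B) + 13)² = ((3 + (-⅓ - I*√2/6)) + 13)² = ((8/3 - I*√2/6) + 13)² = (47/3 - I*√2/6)²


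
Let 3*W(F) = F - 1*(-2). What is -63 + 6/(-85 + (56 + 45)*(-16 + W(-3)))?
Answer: -163935/2602 ≈ -63.003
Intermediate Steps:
W(F) = 2/3 + F/3 (W(F) = (F - 1*(-2))/3 = (F + 2)/3 = (2 + F)/3 = 2/3 + F/3)
-63 + 6/(-85 + (56 + 45)*(-16 + W(-3))) = -63 + 6/(-85 + (56 + 45)*(-16 + (2/3 + (1/3)*(-3)))) = -63 + 6/(-85 + 101*(-16 + (2/3 - 1))) = -63 + 6/(-85 + 101*(-16 - 1/3)) = -63 + 6/(-85 + 101*(-49/3)) = -63 + 6/(-85 - 4949/3) = -63 + 6/(-5204/3) = -63 + 6*(-3/5204) = -63 - 9/2602 = -163935/2602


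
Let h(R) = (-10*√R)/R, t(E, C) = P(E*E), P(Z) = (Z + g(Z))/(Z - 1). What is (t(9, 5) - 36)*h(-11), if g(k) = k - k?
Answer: -2799*I*√11/88 ≈ -105.49*I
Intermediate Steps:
g(k) = 0
P(Z) = Z/(-1 + Z) (P(Z) = (Z + 0)/(Z - 1) = Z/(-1 + Z))
t(E, C) = E²/(-1 + E²) (t(E, C) = (E*E)/(-1 + E*E) = E²/(-1 + E²))
h(R) = -10/√R
(t(9, 5) - 36)*h(-11) = (9²/(-1 + 9²) - 36)*(-(-10)*I*√11/11) = (81/(-1 + 81) - 36)*(-(-10)*I*√11/11) = (81/80 - 36)*(10*I*√11/11) = -2799*I*√11/88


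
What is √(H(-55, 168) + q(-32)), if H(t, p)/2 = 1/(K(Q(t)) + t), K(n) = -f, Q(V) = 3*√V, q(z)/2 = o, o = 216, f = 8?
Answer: √190498/21 ≈ 20.784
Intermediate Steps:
q(z) = 432 (q(z) = 2*216 = 432)
K(n) = -8 (K(n) = -1*8 = -8)
H(t, p) = 2/(-8 + t)
√(H(-55, 168) + q(-32)) = √(2/(-8 - 55) + 432) = √(2/(-63) + 432) = √(2*(-1/63) + 432) = √(-2/63 + 432) = √(27214/63) = √190498/21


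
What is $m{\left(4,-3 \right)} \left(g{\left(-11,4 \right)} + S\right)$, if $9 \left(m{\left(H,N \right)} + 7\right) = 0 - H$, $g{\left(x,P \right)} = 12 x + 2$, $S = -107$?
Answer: $\frac{5293}{3} \approx 1764.3$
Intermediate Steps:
$g{\left(x,P \right)} = 2 + 12 x$
$m{\left(H,N \right)} = -7 - \frac{H}{9}$ ($m{\left(H,N \right)} = -7 + \frac{0 - H}{9} = -7 + \frac{\left(-1\right) H}{9} = -7 - \frac{H}{9}$)
$m{\left(4,-3 \right)} \left(g{\left(-11,4 \right)} + S\right) = \left(-7 - \frac{4}{9}\right) \left(\left(2 + 12 \left(-11\right)\right) - 107\right) = \left(-7 - \frac{4}{9}\right) \left(\left(2 - 132\right) - 107\right) = - \frac{67 \left(-130 - 107\right)}{9} = \left(- \frac{67}{9}\right) \left(-237\right) = \frac{5293}{3}$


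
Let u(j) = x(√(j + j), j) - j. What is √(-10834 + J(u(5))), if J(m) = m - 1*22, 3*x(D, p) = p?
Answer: I*√97734/3 ≈ 104.21*I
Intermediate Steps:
x(D, p) = p/3
u(j) = -2*j/3 (u(j) = j/3 - j = -2*j/3)
J(m) = -22 + m (J(m) = m - 22 = -22 + m)
√(-10834 + J(u(5))) = √(-10834 + (-22 - ⅔*5)) = √(-10834 + (-22 - 10/3)) = √(-10834 - 76/3) = √(-32578/3) = I*√97734/3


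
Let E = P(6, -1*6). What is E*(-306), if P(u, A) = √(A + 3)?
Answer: -306*I*√3 ≈ -530.01*I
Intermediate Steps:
P(u, A) = √(3 + A)
E = I*√3 (E = √(3 - 1*6) = √(3 - 6) = √(-3) = I*√3 ≈ 1.732*I)
E*(-306) = (I*√3)*(-306) = -306*I*√3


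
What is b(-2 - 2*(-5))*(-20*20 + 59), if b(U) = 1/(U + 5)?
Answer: -341/13 ≈ -26.231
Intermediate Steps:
b(U) = 1/(5 + U)
b(-2 - 2*(-5))*(-20*20 + 59) = (-20*20 + 59)/(5 + (-2 - 2*(-5))) = (-400 + 59)/(5 + (-2 + 10)) = -341/(5 + 8) = -341/13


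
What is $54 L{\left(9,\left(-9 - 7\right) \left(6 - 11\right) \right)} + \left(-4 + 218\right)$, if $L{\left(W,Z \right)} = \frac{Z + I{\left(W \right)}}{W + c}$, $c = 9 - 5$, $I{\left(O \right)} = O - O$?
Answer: $\frac{7102}{13} \approx 546.31$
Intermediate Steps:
$I{\left(O \right)} = 0$
$c = 4$ ($c = 9 - 5 = 4$)
$L{\left(W,Z \right)} = \frac{Z}{4 + W}$ ($L{\left(W,Z \right)} = \frac{Z + 0}{W + 4} = \frac{Z}{4 + W}$)
$54 L{\left(9,\left(-9 - 7\right) \left(6 - 11\right) \right)} + \left(-4 + 218\right) = 54 \frac{\left(-9 - 7\right) \left(6 - 11\right)}{4 + 9} + \left(-4 + 218\right) = 54 \frac{\left(-16\right) \left(-5\right)}{13} + 214 = 54 \cdot 80 \cdot \frac{1}{13} + 214 = 54 \cdot \frac{80}{13} + 214 = \frac{4320}{13} + 214 = \frac{7102}{13}$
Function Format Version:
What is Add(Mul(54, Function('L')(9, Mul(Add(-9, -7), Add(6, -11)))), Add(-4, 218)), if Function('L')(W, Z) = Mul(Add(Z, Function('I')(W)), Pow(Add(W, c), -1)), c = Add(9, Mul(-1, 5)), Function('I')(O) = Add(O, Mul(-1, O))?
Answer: Rational(7102, 13) ≈ 546.31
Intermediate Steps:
Function('I')(O) = 0
c = 4 (c = Add(9, -5) = 4)
Function('L')(W, Z) = Mul(Z, Pow(Add(4, W), -1)) (Function('L')(W, Z) = Mul(Add(Z, 0), Pow(Add(W, 4), -1)) = Mul(Z, Pow(Add(4, W), -1)))
Add(Mul(54, Function('L')(9, Mul(Add(-9, -7), Add(6, -11)))), Add(-4, 218)) = Add(Mul(54, Mul(Mul(Add(-9, -7), Add(6, -11)), Pow(Add(4, 9), -1))), Add(-4, 218)) = Add(Mul(54, Mul(Mul(-16, -5), Pow(13, -1))), 214) = Add(Mul(54, Mul(80, Rational(1, 13))), 214) = Add(Mul(54, Rational(80, 13)), 214) = Add(Rational(4320, 13), 214) = Rational(7102, 13)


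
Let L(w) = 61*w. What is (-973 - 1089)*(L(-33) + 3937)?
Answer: -3967288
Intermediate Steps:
(-973 - 1089)*(L(-33) + 3937) = (-973 - 1089)*(61*(-33) + 3937) = -2062*(-2013 + 3937) = -2062*1924 = -3967288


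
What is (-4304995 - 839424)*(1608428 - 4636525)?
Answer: 15577799740643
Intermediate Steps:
(-4304995 - 839424)*(1608428 - 4636525) = -5144419*(-3028097) = 15577799740643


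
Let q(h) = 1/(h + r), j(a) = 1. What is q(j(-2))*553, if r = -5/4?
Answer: -2212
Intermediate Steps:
r = -5/4 (r = -5*¼ = -5/4 ≈ -1.2500)
q(h) = 1/(-5/4 + h) (q(h) = 1/(h - 5/4) = 1/(-5/4 + h))
q(j(-2))*553 = (4/(-5 + 4*1))*553 = (4/(-5 + 4))*553 = (4/(-1))*553 = (4*(-1))*553 = -4*553 = -2212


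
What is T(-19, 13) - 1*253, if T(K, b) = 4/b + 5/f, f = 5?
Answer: -3272/13 ≈ -251.69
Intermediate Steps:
T(K, b) = 1 + 4/b (T(K, b) = 4/b + 5/5 = 4/b + 5*(1/5) = 4/b + 1 = 1 + 4/b)
T(-19, 13) - 1*253 = (4 + 13)/13 - 1*253 = (1/13)*17 - 253 = 17/13 - 253 = -3272/13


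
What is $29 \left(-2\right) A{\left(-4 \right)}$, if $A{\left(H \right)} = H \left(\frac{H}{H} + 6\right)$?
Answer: $1624$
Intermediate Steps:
$A{\left(H \right)} = 7 H$ ($A{\left(H \right)} = H \left(1 + 6\right) = H 7 = 7 H$)
$29 \left(-2\right) A{\left(-4 \right)} = 29 \left(-2\right) 7 \left(-4\right) = \left(-58\right) \left(-28\right) = 1624$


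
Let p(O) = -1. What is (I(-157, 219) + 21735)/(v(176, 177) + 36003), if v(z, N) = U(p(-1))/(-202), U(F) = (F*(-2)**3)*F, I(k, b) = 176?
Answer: 2213011/3636307 ≈ 0.60859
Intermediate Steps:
U(F) = -8*F**2 (U(F) = (F*(-8))*F = (-8*F)*F = -8*F**2)
v(z, N) = 4/101 (v(z, N) = -8*(-1)**2/(-202) = -8*1*(-1/202) = -8*(-1/202) = 4/101)
(I(-157, 219) + 21735)/(v(176, 177) + 36003) = (176 + 21735)/(4/101 + 36003) = 21911/(3636307/101) = 21911*(101/3636307) = 2213011/3636307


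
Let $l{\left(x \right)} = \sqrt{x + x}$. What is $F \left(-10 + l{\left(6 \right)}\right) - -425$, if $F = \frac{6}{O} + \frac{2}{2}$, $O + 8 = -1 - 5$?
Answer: $\frac{2935}{7} + \frac{8 \sqrt{3}}{7} \approx 421.27$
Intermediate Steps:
$l{\left(x \right)} = \sqrt{2} \sqrt{x}$ ($l{\left(x \right)} = \sqrt{2 x} = \sqrt{2} \sqrt{x}$)
$O = -14$ ($O = -8 - 6 = -14$)
$F = \frac{4}{7}$ ($F = \frac{6}{-14} + \frac{2}{2} = 6 \left(- \frac{1}{14}\right) + 2 \cdot \frac{1}{2} = - \frac{3}{7} + 1 = \frac{4}{7} \approx 0.57143$)
$F \left(-10 + l{\left(6 \right)}\right) - -425 = \frac{4 \left(-10 + \sqrt{2} \sqrt{6}\right)}{7} - -425 = \frac{4 \left(-10 + 2 \sqrt{3}\right)}{7} + 425 = \left(- \frac{40}{7} + \frac{8 \sqrt{3}}{7}\right) + 425 = \frac{2935}{7} + \frac{8 \sqrt{3}}{7}$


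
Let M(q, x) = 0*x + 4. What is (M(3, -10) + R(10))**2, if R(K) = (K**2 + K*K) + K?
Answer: 45796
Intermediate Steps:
M(q, x) = 4 (M(q, x) = 0 + 4 = 4)
R(K) = K + 2*K**2 (R(K) = (K**2 + K**2) + K = 2*K**2 + K = K + 2*K**2)
(M(3, -10) + R(10))**2 = (4 + 10*(1 + 2*10))**2 = (4 + 10*(1 + 20))**2 = (4 + 10*21)**2 = (4 + 210)**2 = 214**2 = 45796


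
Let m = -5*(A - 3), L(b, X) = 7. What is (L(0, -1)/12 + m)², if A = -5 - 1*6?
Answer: 717409/144 ≈ 4982.0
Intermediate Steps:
A = -11 (A = -5 - 6 = -11)
m = 70 (m = -5*(-11 - 3) = -5*(-14) = 70)
(L(0, -1)/12 + m)² = (7/12 + 70)² = (847/12)² = 717409/144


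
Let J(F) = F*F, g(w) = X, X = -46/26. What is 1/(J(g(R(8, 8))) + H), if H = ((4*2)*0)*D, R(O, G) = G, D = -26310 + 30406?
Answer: 169/529 ≈ 0.31947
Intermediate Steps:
D = 4096
X = -23/13 (X = -46*1/26 = -23/13 ≈ -1.7692)
g(w) = -23/13
H = 0 (H = ((4*2)*0)*4096 = (8*0)*4096 = 0*4096 = 0)
J(F) = F²
1/(J(g(R(8, 8))) + H) = 1/((-23/13)² + 0) = 1/(529/169 + 0) = 1/(529/169) = 169/529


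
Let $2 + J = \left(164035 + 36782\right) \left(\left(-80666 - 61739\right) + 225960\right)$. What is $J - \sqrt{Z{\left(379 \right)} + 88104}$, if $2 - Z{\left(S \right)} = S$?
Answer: $16779264433 - \sqrt{87727} \approx 1.6779 \cdot 10^{10}$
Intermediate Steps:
$Z{\left(S \right)} = 2 - S$
$J = 16779264433$ ($J = -2 + \left(164035 + 36782\right) \left(\left(-80666 - 61739\right) + 225960\right) = -2 + 200817 \left(\left(-80666 - 61739\right) + 225960\right) = -2 + 200817 \left(-142405 + 225960\right) = -2 + 200817 \cdot 83555 = -2 + 16779264435 = 16779264433$)
$J - \sqrt{Z{\left(379 \right)} + 88104} = 16779264433 - \sqrt{\left(2 - 379\right) + 88104} = 16779264433 - \sqrt{-377 + 88104} = 16779264433 - \sqrt{87727}$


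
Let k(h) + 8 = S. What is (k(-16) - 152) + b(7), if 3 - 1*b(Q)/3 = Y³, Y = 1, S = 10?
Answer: -144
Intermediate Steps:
k(h) = 2 (k(h) = -8 + 10 = 2)
b(Q) = 6 (b(Q) = 9 - 3*1³ = 9 - 3*1 = 9 - 3 = 6)
(k(-16) - 152) + b(7) = (2 - 152) + 6 = -150 + 6 = -144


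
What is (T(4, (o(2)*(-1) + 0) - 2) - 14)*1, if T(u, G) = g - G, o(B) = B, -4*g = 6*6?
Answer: -19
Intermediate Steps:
g = -9 (g = -3*6/2 = -¼*36 = -9)
T(u, G) = -9 - G
(T(4, (o(2)*(-1) + 0) - 2) - 14)*1 = ((-9 - ((2*(-1) + 0) - 2)) - 14)*1 = ((-9 - ((-2 + 0) - 2)) - 14)*1 = ((-9 - (-2 - 2)) - 14)*1 = ((-9 - 1*(-4)) - 14)*1 = ((-9 + 4) - 14)*1 = (-5 - 14)*1 = -19*1 = -19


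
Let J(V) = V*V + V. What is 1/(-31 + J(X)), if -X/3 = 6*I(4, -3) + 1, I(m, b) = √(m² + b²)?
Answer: 1/8525 ≈ 0.00011730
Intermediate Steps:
I(m, b) = √(b² + m²)
X = -93 (X = -3*(6*√((-3)² + 4²) + 1) = -3*(6*√(9 + 16) + 1) = -3*(6*√25 + 1) = -3*(6*5 + 1) = -3*(30 + 1) = -3*31 = -93)
J(V) = V + V² (J(V) = V² + V = V + V²)
1/(-31 + J(X)) = 1/(-31 - 93*(1 - 93)) = 1/(-31 - 93*(-92)) = 1/(-31 + 8556) = 1/8525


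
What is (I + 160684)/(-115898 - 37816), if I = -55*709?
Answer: -40563/51238 ≈ -0.79166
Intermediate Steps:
I = -38995
(I + 160684)/(-115898 - 37816) = (-38995 + 160684)/(-115898 - 37816) = 121689/(-153714) = 121689*(-1/153714) = -40563/51238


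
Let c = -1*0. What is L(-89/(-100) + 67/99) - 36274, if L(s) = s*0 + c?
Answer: -36274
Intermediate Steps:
c = 0
L(s) = 0 (L(s) = s*0 + 0 = 0 + 0 = 0)
L(-89/(-100) + 67/99) - 36274 = 0 - 36274 = -36274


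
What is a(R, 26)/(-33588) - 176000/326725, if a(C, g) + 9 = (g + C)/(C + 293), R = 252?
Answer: -128809968137/239234056740 ≈ -0.53843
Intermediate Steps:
a(C, g) = -9 + (C + g)/(293 + C) (a(C, g) = -9 + (g + C)/(C + 293) = -9 + (C + g)/(293 + C))
a(R, 26)/(-33588) - 176000/326725 = ((-2637 + 26 - 8*252)/(293 + 252))/(-33588) - 176000/326725 = ((-2637 + 26 - 2016)/545)*(-1/33588) - 176000*1/326725 = ((1/545)*(-4627))*(-1/33588) - 7040/13069 = -4627/545*(-1/33588) - 7040/13069 = 4627/18305460 - 7040/13069 = -128809968137/239234056740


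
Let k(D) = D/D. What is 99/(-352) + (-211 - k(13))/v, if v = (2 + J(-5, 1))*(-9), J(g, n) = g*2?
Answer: -929/288 ≈ -3.2257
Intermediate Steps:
J(g, n) = 2*g
k(D) = 1
v = 72 (v = (2 + 2*(-5))*(-9) = (2 - 10)*(-9) = -8*(-9) = 72)
99/(-352) + (-211 - k(13))/v = 99/(-352) + (-211 - 1*1)/72 = 99*(-1/352) + (-211 - 1)*(1/72) = -9/32 - 212*1/72 = -9/32 - 53/18 = -929/288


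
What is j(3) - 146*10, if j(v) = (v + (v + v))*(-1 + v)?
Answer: -1442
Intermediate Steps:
j(v) = 3*v*(-1 + v) (j(v) = (v + 2*v)*(-1 + v) = (3*v)*(-1 + v) = 3*v*(-1 + v))
j(3) - 146*10 = 3*3*(-1 + 3) - 146*10 = 3*3*2 - 1460 = 18 - 1460 = -1442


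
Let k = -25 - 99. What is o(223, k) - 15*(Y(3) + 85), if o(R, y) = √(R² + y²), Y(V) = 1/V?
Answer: -1280 + √65105 ≈ -1024.8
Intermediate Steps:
k = -124
o(223, k) - 15*(Y(3) + 85) = √(223² + (-124)²) - 15*(1/3 + 85) = √(49729 + 15376) - 15*(⅓ + 85) = √65105 - 15*256/3 = √65105 - 1*1280 = √65105 - 1280 = -1280 + √65105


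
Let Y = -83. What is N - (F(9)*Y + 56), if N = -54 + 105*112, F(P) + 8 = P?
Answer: 11733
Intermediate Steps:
F(P) = -8 + P
N = 11706 (N = -54 + 11760 = 11706)
N - (F(9)*Y + 56) = 11706 - ((-8 + 9)*(-83) + 56) = 11706 - (1*(-83) + 56) = 11706 - (-83 + 56) = 11706 - 1*(-27) = 11706 + 27 = 11733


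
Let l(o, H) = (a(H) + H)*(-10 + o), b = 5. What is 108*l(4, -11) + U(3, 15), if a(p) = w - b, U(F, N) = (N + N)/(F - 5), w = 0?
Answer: 10353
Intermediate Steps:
U(F, N) = 2*N/(-5 + F) (U(F, N) = (2*N)/(-5 + F) = 2*N/(-5 + F))
a(p) = -5 (a(p) = 0 - 1*5 = 0 - 5 = -5)
l(o, H) = (-10 + o)*(-5 + H) (l(o, H) = (-5 + H)*(-10 + o) = (-10 + o)*(-5 + H))
108*l(4, -11) + U(3, 15) = 108*(50 - 10*(-11) - 5*4 - 11*4) + 2*15/(-5 + 3) = 108*(50 + 110 - 20 - 44) + 2*15/(-2) = 108*96 + 2*15*(-1/2) = 10368 - 15 = 10353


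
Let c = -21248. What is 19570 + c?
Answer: -1678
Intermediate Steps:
19570 + c = 19570 - 21248 = -1678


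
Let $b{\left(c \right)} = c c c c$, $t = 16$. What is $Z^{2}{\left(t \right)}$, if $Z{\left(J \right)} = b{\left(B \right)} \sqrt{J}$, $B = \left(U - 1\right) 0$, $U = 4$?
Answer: $0$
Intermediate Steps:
$B = 0$ ($B = \left(4 - 1\right) 0 = 3 \cdot 0 = 0$)
$b{\left(c \right)} = c^{4}$ ($b{\left(c \right)} = c^{2} c c = c^{3} c = c^{4}$)
$Z{\left(J \right)} = 0$ ($Z{\left(J \right)} = 0^{4} \sqrt{J} = 0 \sqrt{J} = 0$)
$Z^{2}{\left(t \right)} = 0^{2} = 0$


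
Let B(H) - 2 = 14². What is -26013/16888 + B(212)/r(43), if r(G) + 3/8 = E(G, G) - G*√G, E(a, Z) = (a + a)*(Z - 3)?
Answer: -6276066361623/4233803816936 + 181632*√43/250698947 ≈ -1.4776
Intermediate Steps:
B(H) = 198 (B(H) = 2 + 14² = 2 + 196 = 198)
E(a, Z) = 2*a*(-3 + Z) (E(a, Z) = (2*a)*(-3 + Z) = 2*a*(-3 + Z))
r(G) = -3/8 - G^(3/2) + 2*G*(-3 + G) (r(G) = -3/8 + (2*G*(-3 + G) - G*√G) = -3/8 + (2*G*(-3 + G) - G^(3/2)) = -3/8 + (-G^(3/2) + 2*G*(-3 + G)) = -3/8 - G^(3/2) + 2*G*(-3 + G))
-26013/16888 + B(212)/r(43) = -26013/16888 + 198/(-3/8 - 43^(3/2) + 2*43*(-3 + 43)) = -26013*1/16888 + 198/(-3/8 - 43*√43 + 2*43*40) = -26013/16888 + 198/(-3/8 - 43*√43 + 3440) = -26013/16888 + 198/(27517/8 - 43*√43)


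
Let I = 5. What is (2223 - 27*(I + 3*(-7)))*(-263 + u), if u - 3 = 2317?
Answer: 5461335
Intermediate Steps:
u = 2320 (u = 3 + 2317 = 2320)
(2223 - 27*(I + 3*(-7)))*(-263 + u) = (2223 - 27*(5 + 3*(-7)))*(-263 + 2320) = (2223 - 27*(5 - 21))*2057 = (2223 - 27*(-16))*2057 = (2223 + 432)*2057 = 2655*2057 = 5461335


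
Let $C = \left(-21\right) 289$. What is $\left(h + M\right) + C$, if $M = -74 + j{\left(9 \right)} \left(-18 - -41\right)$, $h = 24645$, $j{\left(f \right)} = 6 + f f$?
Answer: $20503$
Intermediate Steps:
$j{\left(f \right)} = 6 + f^{2}$
$C = -6069$
$M = 1927$ ($M = -74 + \left(6 + 9^{2}\right) \left(-18 - -41\right) = -74 + \left(6 + 81\right) \left(-18 + 41\right) = -74 + 87 \cdot 23 = -74 + 2001 = 1927$)
$\left(h + M\right) + C = \left(24645 + 1927\right) - 6069 = 26572 - 6069 = 20503$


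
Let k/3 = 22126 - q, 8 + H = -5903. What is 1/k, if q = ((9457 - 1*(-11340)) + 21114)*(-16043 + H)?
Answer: 1/2760408660 ≈ 3.6227e-10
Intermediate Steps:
H = -5911 (H = -8 - 5903 = -5911)
q = -920114094 (q = ((9457 - 1*(-11340)) + 21114)*(-16043 - 5911) = ((9457 + 11340) + 21114)*(-21954) = (20797 + 21114)*(-21954) = 41911*(-21954) = -920114094)
k = 2760408660 (k = 3*(22126 - 1*(-920114094)) = 3*(22126 + 920114094) = 3*920136220 = 2760408660)
1/k = 1/2760408660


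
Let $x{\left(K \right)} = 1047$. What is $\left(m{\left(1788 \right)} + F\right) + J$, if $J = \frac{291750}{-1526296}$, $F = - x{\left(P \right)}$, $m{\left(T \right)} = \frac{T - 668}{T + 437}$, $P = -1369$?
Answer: $- \frac{355456069643}{339600860} \approx -1046.7$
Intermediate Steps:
$m{\left(T \right)} = \frac{-668 + T}{437 + T}$
$F = -1047$ ($F = \left(-1\right) 1047 = -1047$)
$J = - \frac{145875}{763148}$ ($J = 291750 \left(- \frac{1}{1526296}\right) = - \frac{145875}{763148} \approx -0.19115$)
$\left(m{\left(1788 \right)} + F\right) + J = \left(\frac{-668 + 1788}{437 + 1788} - 1047\right) - \frac{145875}{763148} = \left(\frac{1}{2225} \cdot 1120 - 1047\right) - \frac{145875}{763148} = \left(\frac{224}{445} - 1047\right) - \frac{145875}{763148} = - \frac{465691}{445} - \frac{145875}{763148} = - \frac{355456069643}{339600860}$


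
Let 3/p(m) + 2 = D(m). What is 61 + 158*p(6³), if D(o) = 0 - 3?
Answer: -169/5 ≈ -33.800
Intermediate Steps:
D(o) = -3
p(m) = -⅗ (p(m) = 3/(-2 - 3) = 3/(-5) = 3*(-⅕) = -⅗)
61 + 158*p(6³) = 61 + 158*(-⅗) = 61 - 474/5 = -169/5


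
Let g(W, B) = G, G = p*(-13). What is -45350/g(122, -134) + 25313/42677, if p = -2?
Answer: -967371906/554801 ≈ -1743.6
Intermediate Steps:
G = 26 (G = -2*(-13) = 26)
g(W, B) = 26
-45350/g(122, -134) + 25313/42677 = -45350/26 + 25313/42677 = -45350*1/26 + 25313*(1/42677) = -22675/13 + 25313/42677 = -967371906/554801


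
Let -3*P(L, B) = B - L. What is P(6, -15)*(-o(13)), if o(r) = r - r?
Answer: 0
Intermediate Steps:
o(r) = 0
P(L, B) = -B/3 + L/3 (P(L, B) = -(B - L)/3 = -B/3 + L/3)
P(6, -15)*(-o(13)) = (-⅓*(-15) + (⅓)*6)*(-1*0) = (5 + 2)*0 = 7*0 = 0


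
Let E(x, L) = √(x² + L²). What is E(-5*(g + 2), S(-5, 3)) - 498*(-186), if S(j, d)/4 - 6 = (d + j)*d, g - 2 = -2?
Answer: 92638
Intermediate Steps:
g = 0 (g = 2 - 2 = 0)
S(j, d) = 24 + 4*d*(d + j) (S(j, d) = 24 + 4*((d + j)*d) = 24 + 4*(d*(d + j)) = 24 + 4*d*(d + j))
E(x, L) = √(L² + x²)
E(-5*(g + 2), S(-5, 3)) - 498*(-186) = √((24 + 4*3² + 4*3*(-5))² + (-5*(0 + 2))²) - 498*(-186) = √((24 + 4*9 - 60)² + (-5*2)²) + 92628 = √((24 + 36 - 60)² + (-10)²) + 92628 = √(0² + 100) + 92628 = √(0 + 100) + 92628 = √100 + 92628 = 10 + 92628 = 92638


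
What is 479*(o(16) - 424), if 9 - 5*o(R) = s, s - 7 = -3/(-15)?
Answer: -5073089/25 ≈ -2.0292e+5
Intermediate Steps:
s = 36/5 (s = 7 - 3/(-15) = 7 - 3*(-1/15) = 7 + ⅕ = 36/5 ≈ 7.2000)
o(R) = 9/25 (o(R) = 9/5 - ⅕*36/5 = 9/5 - 36/25 = 9/25)
479*(o(16) - 424) = 479*(9/25 - 424) = 479*(-10591/25) = -5073089/25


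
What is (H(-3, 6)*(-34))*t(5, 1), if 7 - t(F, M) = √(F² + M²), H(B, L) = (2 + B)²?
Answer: -238 + 34*√26 ≈ -64.633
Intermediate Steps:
t(F, M) = 7 - √(F² + M²)
(H(-3, 6)*(-34))*t(5, 1) = ((2 - 3)²*(-34))*(7 - √(5² + 1²)) = ((-1)²*(-34))*(7 - √(25 + 1)) = (1*(-34))*(7 - √26) = -34*(7 - √26) = -238 + 34*√26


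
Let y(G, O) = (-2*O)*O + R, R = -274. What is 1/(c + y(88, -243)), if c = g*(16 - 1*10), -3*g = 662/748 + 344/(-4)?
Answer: -187/22103731 ≈ -8.4601e-6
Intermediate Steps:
y(G, O) = -274 - 2*O² (y(G, O) = (-2*O)*O - 274 = -2*O² - 274 = -274 - 2*O²)
g = 10611/374 (g = -(662/748 + 344/(-4))/3 = -(662*(1/748) + 344*(-¼))/3 = -(331/374 - 86)/3 = -⅓*(-31833/374) = 10611/374 ≈ 28.372)
c = 31833/187 (c = 10611*(16 - 1*10)/374 = 10611*(16 - 10)/374 = (10611/374)*6 = 31833/187 ≈ 170.23)
1/(c + y(88, -243)) = 1/(31833/187 + (-274 - 2*(-243)²)) = 1/(31833/187 + (-274 - 2*59049)) = 1/(31833/187 + (-274 - 118098)) = 1/(31833/187 - 118372) = 1/(-22103731/187) = -187/22103731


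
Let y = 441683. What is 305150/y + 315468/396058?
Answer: 130096975672/87466042807 ≈ 1.4874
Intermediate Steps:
305150/y + 315468/396058 = 305150/441683 + 315468/396058 = 305150*(1/441683) + 315468*(1/396058) = 305150/441683 + 157734/198029 = 130096975672/87466042807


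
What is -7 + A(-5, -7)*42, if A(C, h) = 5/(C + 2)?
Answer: -77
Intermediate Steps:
A(C, h) = 5/(2 + C)
-7 + A(-5, -7)*42 = -7 + (5/(2 - 5))*42 = -7 + (5/(-3))*42 = -7 + (5*(-1/3))*42 = -7 - 5/3*42 = -7 - 70 = -77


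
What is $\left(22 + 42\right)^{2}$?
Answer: $4096$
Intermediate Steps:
$\left(22 + 42\right)^{2} = 64^{2} = 4096$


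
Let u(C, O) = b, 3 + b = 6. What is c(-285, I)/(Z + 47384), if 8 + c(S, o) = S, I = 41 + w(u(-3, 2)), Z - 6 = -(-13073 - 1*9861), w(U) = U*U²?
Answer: -293/70324 ≈ -0.0041664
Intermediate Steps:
b = 3 (b = -3 + 6 = 3)
u(C, O) = 3
w(U) = U³
Z = 22940 (Z = 6 - (-13073 - 1*9861) = 6 - (-13073 - 9861) = 6 - 1*(-22934) = 6 + 22934 = 22940)
I = 68 (I = 41 + 3³ = 41 + 27 = 68)
c(S, o) = -8 + S
c(-285, I)/(Z + 47384) = (-8 - 285)/(22940 + 47384) = -293/70324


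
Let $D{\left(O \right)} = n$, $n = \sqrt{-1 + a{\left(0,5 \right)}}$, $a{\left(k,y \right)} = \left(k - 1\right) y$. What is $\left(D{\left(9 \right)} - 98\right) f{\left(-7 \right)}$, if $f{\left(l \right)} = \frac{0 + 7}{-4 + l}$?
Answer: $\frac{686}{11} - \frac{7 i \sqrt{6}}{11} \approx 62.364 - 1.5588 i$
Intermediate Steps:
$a{\left(k,y \right)} = y \left(-1 + k\right)$ ($a{\left(k,y \right)} = \left(-1 + k\right) y = y \left(-1 + k\right)$)
$n = i \sqrt{6}$ ($n = \sqrt{-1 + 5 \left(-1 + 0\right)} = \sqrt{-1 + 5 \left(-1\right)} = \sqrt{-1 - 5} = \sqrt{-6} = i \sqrt{6} \approx 2.4495 i$)
$D{\left(O \right)} = i \sqrt{6}$
$f{\left(l \right)} = \frac{7}{-4 + l}$
$\left(D{\left(9 \right)} - 98\right) f{\left(-7 \right)} = \left(i \sqrt{6} - 98\right) \frac{7}{-4 - 7} = \left(-98 + i \sqrt{6}\right) \frac{7}{-11} = \left(-98 + i \sqrt{6}\right) 7 \left(- \frac{1}{11}\right) = \left(-98 + i \sqrt{6}\right) \left(- \frac{7}{11}\right) = \frac{686}{11} - \frac{7 i \sqrt{6}}{11}$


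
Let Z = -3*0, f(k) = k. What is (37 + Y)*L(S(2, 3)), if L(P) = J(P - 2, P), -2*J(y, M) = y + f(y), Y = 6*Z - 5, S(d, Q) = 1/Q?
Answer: 160/3 ≈ 53.333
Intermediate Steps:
Z = 0
Y = -5 (Y = 6*0 - 5 = 0 - 5 = -5)
J(y, M) = -y (J(y, M) = -(y + y)/2 = -y)
L(P) = 2 - P (L(P) = -(P - 2) = -(-2 + P) = 2 - P)
(37 + Y)*L(S(2, 3)) = (37 - 5)*(2 - 1/3) = 32*(2 - 1*⅓) = 32*(2 - ⅓) = 32*(5/3) = 160/3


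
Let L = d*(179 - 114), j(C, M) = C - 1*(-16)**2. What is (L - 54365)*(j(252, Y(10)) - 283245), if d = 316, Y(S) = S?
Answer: 9580897425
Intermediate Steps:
j(C, M) = -256 + C (j(C, M) = C - 1*256 = C - 256 = -256 + C)
L = 20540 (L = 316*(179 - 114) = 316*65 = 20540)
(L - 54365)*(j(252, Y(10)) - 283245) = (20540 - 54365)*((-256 + 252) - 283245) = -33825*(-4 - 283245) = -33825*(-283249) = 9580897425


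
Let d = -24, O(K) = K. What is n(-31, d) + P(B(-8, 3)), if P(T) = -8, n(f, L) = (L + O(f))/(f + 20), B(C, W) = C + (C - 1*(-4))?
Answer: -3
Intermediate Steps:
B(C, W) = 4 + 2*C (B(C, W) = C + (C + 4) = C + (4 + C) = 4 + 2*C)
n(f, L) = (L + f)/(20 + f) (n(f, L) = (L + f)/(f + 20) = (L + f)/(20 + f))
n(-31, d) + P(B(-8, 3)) = (-24 - 31)/(20 - 31) - 8 = -55/(-11) - 8 = -1/11*(-55) - 8 = 5 - 8 = -3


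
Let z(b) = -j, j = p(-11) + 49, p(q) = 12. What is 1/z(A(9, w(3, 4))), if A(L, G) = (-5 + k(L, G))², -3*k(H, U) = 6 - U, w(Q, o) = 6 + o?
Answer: -1/61 ≈ -0.016393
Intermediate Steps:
k(H, U) = -2 + U/3 (k(H, U) = -(6 - U)/3 = -2 + U/3)
A(L, G) = (-7 + G/3)² (A(L, G) = (-5 + (-2 + G/3))² = (-7 + G/3)²)
j = 61 (j = 12 + 49 = 61)
z(b) = -61 (z(b) = -1*61 = -61)
1/z(A(9, w(3, 4))) = 1/(-61) = -1/61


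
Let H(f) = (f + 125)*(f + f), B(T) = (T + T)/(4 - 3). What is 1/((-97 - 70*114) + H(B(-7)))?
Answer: -1/11185 ≈ -8.9405e-5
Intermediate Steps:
B(T) = 2*T (B(T) = (2*T)/1 = (2*T)*1 = 2*T)
H(f) = 2*f*(125 + f) (H(f) = (125 + f)*(2*f) = 2*f*(125 + f))
1/((-97 - 70*114) + H(B(-7))) = 1/((-97 - 70*114) + 2*(2*(-7))*(125 + 2*(-7))) = 1/((-97 - 7980) + 2*(-14)*(125 - 14)) = 1/(-8077 + 2*(-14)*111) = 1/(-8077 - 3108) = 1/(-11185) = -1/11185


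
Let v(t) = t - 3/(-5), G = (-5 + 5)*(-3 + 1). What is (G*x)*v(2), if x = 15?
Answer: 0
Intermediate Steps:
G = 0 (G = 0*(-2) = 0)
v(t) = 3/5 + t (v(t) = t - 3*(-1/5) = t + 3/5 = 3/5 + t)
(G*x)*v(2) = (0*15)*(3/5 + 2) = 0*(13/5) = 0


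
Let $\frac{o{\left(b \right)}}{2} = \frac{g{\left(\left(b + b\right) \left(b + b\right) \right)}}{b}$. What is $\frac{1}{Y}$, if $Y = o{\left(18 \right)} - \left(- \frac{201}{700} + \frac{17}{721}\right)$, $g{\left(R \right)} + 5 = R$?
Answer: $\frac{648900}{93252127} \approx 0.0069586$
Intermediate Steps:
$g{\left(R \right)} = -5 + R$
$o{\left(b \right)} = \frac{2 \left(-5 + 4 b^{2}\right)}{b}$ ($o{\left(b \right)} = 2 \frac{-5 + \left(b + b\right) \left(b + b\right)}{b} = 2 \frac{-5 + 2 b 2 b}{b} = 2 \frac{-5 + 4 b^{2}}{b} = \frac{2 \left(-5 + 4 b^{2}\right)}{b}$)
$Y = \frac{93252127}{648900}$ ($Y = \left(- \frac{10}{18} + 8 \cdot 18\right) - \left(- \frac{201}{700} + \frac{17}{721}\right) = \left(\left(-10\right) \frac{1}{18} + 144\right) - \left(\left(-201\right) \frac{1}{700} + 17 \cdot \frac{1}{721}\right) = \left(- \frac{5}{9} + 144\right) - \left(- \frac{201}{700} + \frac{17}{721}\right) = \frac{1291}{9} - - \frac{19003}{72100} = \frac{1291}{9} + \frac{19003}{72100} = \frac{93252127}{648900} \approx 143.71$)
$\frac{1}{Y} = \frac{1}{\frac{93252127}{648900}} = \frac{648900}{93252127}$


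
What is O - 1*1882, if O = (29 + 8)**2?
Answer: -513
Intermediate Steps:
O = 1369 (O = 37**2 = 1369)
O - 1*1882 = 1369 - 1*1882 = 1369 - 1882 = -513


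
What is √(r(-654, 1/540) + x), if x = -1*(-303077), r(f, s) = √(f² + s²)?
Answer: √(2454923700 + 15*√124721985601)/90 ≈ 551.12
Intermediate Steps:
x = 303077
√(r(-654, 1/540) + x) = √(√((-654)² + (1/540)²) + 303077) = √(√(427716 + (1/540)²) + 303077) = √(√(427716 + 1/291600) + 303077) = √(√(124721985601/291600) + 303077) = √(√124721985601/540 + 303077) = √(303077 + √124721985601/540)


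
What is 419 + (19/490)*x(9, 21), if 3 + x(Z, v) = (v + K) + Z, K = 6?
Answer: 205937/490 ≈ 420.28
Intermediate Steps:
x(Z, v) = 3 + Z + v (x(Z, v) = -3 + ((v + 6) + Z) = -3 + ((6 + v) + Z) = -3 + (6 + Z + v) = 3 + Z + v)
419 + (19/490)*x(9, 21) = 419 + (19/490)*(3 + 9 + 21) = 419 + (19*(1/490))*33 = 419 + (19/490)*33 = 419 + 627/490 = 205937/490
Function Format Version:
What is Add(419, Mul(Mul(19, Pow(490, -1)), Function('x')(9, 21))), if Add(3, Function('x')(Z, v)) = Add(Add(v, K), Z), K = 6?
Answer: Rational(205937, 490) ≈ 420.28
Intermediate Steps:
Function('x')(Z, v) = Add(3, Z, v) (Function('x')(Z, v) = Add(-3, Add(Add(v, 6), Z)) = Add(-3, Add(Add(6, v), Z)) = Add(-3, Add(6, Z, v)) = Add(3, Z, v))
Add(419, Mul(Mul(19, Pow(490, -1)), Function('x')(9, 21))) = Add(419, Mul(Mul(19, Pow(490, -1)), Add(3, 9, 21))) = Add(419, Mul(Mul(19, Rational(1, 490)), 33)) = Add(419, Mul(Rational(19, 490), 33)) = Add(419, Rational(627, 490)) = Rational(205937, 490)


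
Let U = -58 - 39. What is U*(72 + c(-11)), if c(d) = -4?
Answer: -6596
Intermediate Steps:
U = -97
U*(72 + c(-11)) = -97*(72 - 4) = -97*68 = -6596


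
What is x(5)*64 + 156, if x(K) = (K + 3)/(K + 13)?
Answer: 1660/9 ≈ 184.44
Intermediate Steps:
x(K) = (3 + K)/(13 + K)
x(5)*64 + 156 = ((3 + 5)/(13 + 5))*64 + 156 = (8/18)*64 + 156 = ((1/18)*8)*64 + 156 = (4/9)*64 + 156 = 256/9 + 156 = 1660/9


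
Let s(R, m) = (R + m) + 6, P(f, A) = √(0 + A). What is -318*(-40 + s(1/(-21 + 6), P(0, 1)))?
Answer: 52576/5 ≈ 10515.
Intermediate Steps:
P(f, A) = √A
s(R, m) = 6 + R + m
-318*(-40 + s(1/(-21 + 6), P(0, 1))) = -318*(-40 + (6 + 1/(-21 + 6) + √1)) = -318*(-40 + (6 + 1/(-15) + 1)) = -318*(-40 + (6 - 1/15 + 1)) = -318*(-40 + 104/15) = -318*(-496/15) = 52576/5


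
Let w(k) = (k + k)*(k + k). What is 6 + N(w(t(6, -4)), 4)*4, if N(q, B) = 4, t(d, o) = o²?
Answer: 22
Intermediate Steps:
w(k) = 4*k² (w(k) = (2*k)*(2*k) = 4*k²)
6 + N(w(t(6, -4)), 4)*4 = 6 + 4*4 = 6 + 16 = 22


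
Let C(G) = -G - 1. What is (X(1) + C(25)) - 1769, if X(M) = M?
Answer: -1794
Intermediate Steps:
C(G) = -1 - G
(X(1) + C(25)) - 1769 = (1 + (-1 - 1*25)) - 1769 = (1 + (-1 - 25)) - 1769 = (1 - 26) - 1769 = -25 - 1769 = -1794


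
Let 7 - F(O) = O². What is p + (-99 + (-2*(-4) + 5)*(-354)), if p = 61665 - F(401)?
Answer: 217758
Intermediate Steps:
F(O) = 7 - O²
p = 222459 (p = 61665 - (7 - 1*401²) = 61665 - (7 - 1*160801) = 61665 - (7 - 160801) = 61665 - 1*(-160794) = 61665 + 160794 = 222459)
p + (-99 + (-2*(-4) + 5)*(-354)) = 222459 + (-99 + (-2*(-4) + 5)*(-354)) = 222459 + (-99 + (8 + 5)*(-354)) = 222459 + (-99 + 13*(-354)) = 222459 + (-99 - 4602) = 222459 - 4701 = 217758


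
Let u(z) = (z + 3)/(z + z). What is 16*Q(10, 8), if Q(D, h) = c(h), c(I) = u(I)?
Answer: 11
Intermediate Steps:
u(z) = (3 + z)/(2*z) (u(z) = (3 + z)/((2*z)) = (3 + z)*(1/(2*z)) = (3 + z)/(2*z))
c(I) = (3 + I)/(2*I)
Q(D, h) = (3 + h)/(2*h)
16*Q(10, 8) = 16*((½)*(3 + 8)/8) = 16*((½)*(⅛)*11) = 16*(11/16) = 11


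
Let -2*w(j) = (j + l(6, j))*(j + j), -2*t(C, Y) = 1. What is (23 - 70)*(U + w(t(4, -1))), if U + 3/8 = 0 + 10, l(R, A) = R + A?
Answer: -4559/8 ≈ -569.88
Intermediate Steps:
t(C, Y) = -½ (t(C, Y) = -½*1 = -½)
l(R, A) = A + R
U = 77/8 (U = -3/8 + (0 + 10) = -3/8 + 10 = 77/8 ≈ 9.6250)
w(j) = -j*(6 + 2*j) (w(j) = -(j + (j + 6))*(j + j)/2 = -(j + (6 + j))*2*j/2 = -(6 + 2*j)*2*j/2 = -j*(6 + 2*j))
(23 - 70)*(U + w(t(4, -1))) = (23 - 70)*(77/8 - 2*(-½)*(3 - ½)) = -47*(77/8 - 2*(-½)*5/2) = -47*(77/8 + 5/2) = -47*97/8 = -4559/8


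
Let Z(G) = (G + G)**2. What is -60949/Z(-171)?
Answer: -60949/116964 ≈ -0.52109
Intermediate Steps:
Z(G) = 4*G**2 (Z(G) = (2*G)**2 = 4*G**2)
-60949/Z(-171) = -60949/(4*(-171)**2) = -60949/(4*29241) = -60949/116964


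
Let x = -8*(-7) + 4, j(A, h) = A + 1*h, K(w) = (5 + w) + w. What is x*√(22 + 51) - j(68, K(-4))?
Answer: -65 + 60*√73 ≈ 447.64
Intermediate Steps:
K(w) = 5 + 2*w
j(A, h) = A + h
x = 60 (x = 56 + 4 = 60)
x*√(22 + 51) - j(68, K(-4)) = 60*√(22 + 51) - (68 + (5 + 2*(-4))) = 60*√73 - (68 + (5 - 8)) = 60*√73 - (68 - 3) = 60*√73 - 1*65 = 60*√73 - 65 = -65 + 60*√73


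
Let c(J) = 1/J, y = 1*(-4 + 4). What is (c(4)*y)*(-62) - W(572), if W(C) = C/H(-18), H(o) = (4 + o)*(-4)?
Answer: -143/14 ≈ -10.214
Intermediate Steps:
y = 0 (y = 1*0 = 0)
H(o) = -16 - 4*o
W(C) = C/56 (W(C) = C/(-16 - 4*(-18)) = C/(-16 + 72) = C/56)
(c(4)*y)*(-62) - W(572) = (0/4)*(-62) - 572/56 = ((1/4)*0)*(-62) - 1*143/14 = 0*(-62) - 143/14 = 0 - 143/14 = -143/14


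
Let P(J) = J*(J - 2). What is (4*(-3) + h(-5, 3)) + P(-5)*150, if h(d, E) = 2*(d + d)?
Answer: 5218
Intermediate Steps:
P(J) = J*(-2 + J)
h(d, E) = 4*d (h(d, E) = 2*(2*d) = 4*d)
(4*(-3) + h(-5, 3)) + P(-5)*150 = (4*(-3) + 4*(-5)) - 5*(-2 - 5)*150 = (-12 - 20) - 5*(-7)*150 = -32 + 35*150 = -32 + 5250 = 5218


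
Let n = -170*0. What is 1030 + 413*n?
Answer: 1030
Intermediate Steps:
n = 0
1030 + 413*n = 1030 + 413*0 = 1030 + 0 = 1030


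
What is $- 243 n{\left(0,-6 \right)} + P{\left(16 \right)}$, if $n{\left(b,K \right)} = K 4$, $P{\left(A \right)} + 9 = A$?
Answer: $5839$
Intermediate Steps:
$P{\left(A \right)} = -9 + A$
$n{\left(b,K \right)} = 4 K$
$- 243 n{\left(0,-6 \right)} + P{\left(16 \right)} = - 243 \cdot 4 \left(-6\right) + \left(-9 + 16\right) = \left(-243\right) \left(-24\right) + 7 = 5832 + 7 = 5839$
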